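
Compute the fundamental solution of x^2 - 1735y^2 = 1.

(x, y) = (3124, 75)

First expand sqrt(1735) as a continued fraction. With x_i = (sqrt(1735) + m_i)/d_i and (m_0, d_0) = (0, 1): a_0 = floor(sqrt(1735)) = 41, since 41^2 = 1681 <= 1735 < 1764 = 42^2.
Iterate m_{i+1} = d_i*a_i - m_i, d_{i+1} = (1735 - m_{i+1}^2)/d_i, a_{i+1} = floor((a_0 + m_{i+1})/d_{i+1}):
  m_1 = 1*41 - 0 = 41, d_1 = (1735 - 41^2)/1 = 54/1 = 54, a_1 = floor((41 + 41)/54) = 1.
  m_2 = 54*1 - 41 = 13, d_2 = (1735 - 13^2)/54 = 1566/54 = 29, a_2 = floor((41 + 13)/29) = 1.
  m_3 = 29*1 - 13 = 16, d_3 = (1735 - 16^2)/29 = 1479/29 = 51, a_3 = floor((41 + 16)/51) = 1.
  m_4 = 51*1 - 16 = 35, d_4 = (1735 - 35^2)/51 = 510/51 = 10, a_4 = floor((41 + 35)/10) = 7.
  m_5 = 10*7 - 35 = 35, d_5 = (1735 - 35^2)/10 = 510/10 = 51, a_5 = floor((41 + 35)/51) = 1.
  m_6 = 51*1 - 35 = 16, d_6 = (1735 - 16^2)/51 = 1479/51 = 29, a_6 = floor((41 + 16)/29) = 1.
  m_7 = 29*1 - 16 = 13, d_7 = (1735 - 13^2)/29 = 1566/29 = 54, a_7 = floor((41 + 13)/54) = 1.
  m_8 = 54*1 - 13 = 41, d_8 = (1735 - 41^2)/54 = 54/54 = 1, a_8 = floor((41 + 41)/1) = 82.
  m_9 = 1*82 - 41 = 41, d_9 = (1735 - 41^2)/1 = 54/1 = 54: (m_9, d_9) = (m_1, d_1) = (41, 54), so from here the quotients repeat a_1, ..., a_8; the period length is 8.
So sqrt(1735) = [41; (1, 1, 1, 7, 1, 1, 1, 82)] with period length k = 8.
k is even, so the fundamental solution of x^2 - 1735y^2 = 1 is (p_{k-1}, q_{k-1}) = (p_7, q_7); compute convergents through index 7.
Convergents (p_i = a_i*p_{i-1} + p_{i-2}, q_i = a_i*q_{i-1} + q_{i-2} with p_{-2}=0, p_{-1}=1, q_{-2}=1, q_{-1}=0):
  i=0: a_0=41, p_0 = 41*1 + 0 = 41, q_0 = 41*0 + 1 = 1.
  i=1: a_1=1, p_1 = 1*41 + 1 = 42, q_1 = 1*1 + 0 = 1.
  i=2: a_2=1, p_2 = 1*42 + 41 = 83, q_2 = 1*1 + 1 = 2.
  i=3: a_3=1, p_3 = 1*83 + 42 = 125, q_3 = 1*2 + 1 = 3.
  i=4: a_4=7, p_4 = 7*125 + 83 = 958, q_4 = 7*3 + 2 = 23.
  i=5: a_5=1, p_5 = 1*958 + 125 = 1083, q_5 = 1*23 + 3 = 26.
  i=6: a_6=1, p_6 = 1*1083 + 958 = 2041, q_6 = 1*26 + 23 = 49.
  i=7: a_7=1, p_7 = 1*2041 + 1083 = 3124, q_7 = 1*49 + 26 = 75.
Check: 3124^2 - 1735*75^2 = 9759376 - 9759375 = 1, so (x, y) = (3124, 75) solves the equation, and by the theorem it is the least positive solution.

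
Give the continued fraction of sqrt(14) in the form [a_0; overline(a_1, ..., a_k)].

Write x_i = (sqrt(14) + m_i)/d_i with (m_0, d_0) = (0, 1). a_0 = floor(sqrt(14)) = 3, since 3^2 = 9 <= 14 < 16 = 4^2.
Iterate m_{i+1} = d_i*a_i - m_i, d_{i+1} = (14 - m_{i+1}^2)/d_i, a_{i+1} = floor((a_0 + m_{i+1})/d_{i+1}):
  m_1 = 1*3 - 0 = 3, d_1 = (14 - 3^2)/1 = 5/1 = 5, a_1 = floor((3 + 3)/5) = 1.
  m_2 = 5*1 - 3 = 2, d_2 = (14 - 2^2)/5 = 10/5 = 2, a_2 = floor((3 + 2)/2) = 2.
  m_3 = 2*2 - 2 = 2, d_3 = (14 - 2^2)/2 = 10/2 = 5, a_3 = floor((3 + 2)/5) = 1.
  m_4 = 5*1 - 2 = 3, d_4 = (14 - 3^2)/5 = 5/5 = 1, a_4 = floor((3 + 3)/1) = 6.
  m_5 = 1*6 - 3 = 3, d_5 = (14 - 3^2)/1 = 5/1 = 5: (m_5, d_5) = (m_1, d_1) = (3, 5), so from here the quotients repeat a_1, ..., a_4; the period length is 4.
Hence the expansion of sqrt(14) is a_0 = 3 followed by the repeating block 1, 2, 1, 6 (period 4).

[3; overline(1, 2, 1, 6)]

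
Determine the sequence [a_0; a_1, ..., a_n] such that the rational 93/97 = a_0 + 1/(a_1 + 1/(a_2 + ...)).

Run the Euclidean algorithm on 93 and 97; the successive quotients are the partial quotients a_0, a_1, ... (each step inverts the fractional part left over by the previous one):
  93 = 0*97 + 93, so a_0 = 0.
  97 = 1*93 + 4, so a_1 = 1.
  93 = 23*4 + 1, so a_2 = 23.
  4 = 4*1 + 0, so a_3 = 4.
The remainder reaches 0 after 4 divisions, so the expansion has 4 partial quotients, read off in order.

[0; 1, 23, 4]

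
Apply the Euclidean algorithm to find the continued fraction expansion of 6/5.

Run the Euclidean algorithm on 6 and 5; the successive quotients are the partial quotients a_0, a_1, ... (each step inverts the fractional part left over by the previous one):
  6 = 1*5 + 1, so a_0 = 1.
  5 = 5*1 + 0, so a_1 = 5.
The remainder reaches 0 after 2 divisions, so the expansion has 2 partial quotients, read off in order.

[1; 5]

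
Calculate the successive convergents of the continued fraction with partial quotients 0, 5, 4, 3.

Using the convergent recurrence p_i = a_i*p_{i-1} + p_{i-2}, q_i = a_i*q_{i-1} + q_{i-2} with p_{-2}=0, p_{-1}=1, q_{-2}=1, q_{-1}=0:
  i=0: a_0=0, p_0 = 0*1 + 0 = 0, q_0 = 0*0 + 1 = 1.
  i=1: a_1=5, p_1 = 5*0 + 1 = 1, q_1 = 5*1 + 0 = 5.
  i=2: a_2=4, p_2 = 4*1 + 0 = 4, q_2 = 4*5 + 1 = 21.
  i=3: a_3=3, p_3 = 3*4 + 1 = 13, q_3 = 3*21 + 5 = 68.

0/1, 1/5, 4/21, 13/68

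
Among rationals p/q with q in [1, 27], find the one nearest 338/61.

Expand x = 338/61 as a continued fraction with the Euclidean algorithm:
  338 = 5*61 + 33, so a_0 = 5.
  61 = 1*33 + 28, so a_1 = 1.
  33 = 1*28 + 5, so a_2 = 1.
  28 = 5*5 + 3, so a_3 = 5.
  5 = 1*3 + 2, so a_4 = 1.
  3 = 1*2 + 1, so a_5 = 1.
  2 = 2*1 + 0, so a_6 = 2.
so x = [5; 1, 1, 5, 1, 1, 2].
Convergents (p_i = a_i*p_{i-1} + p_{i-2}, q_i = a_i*q_{i-1} + q_{i-2} with p_{-2}=0, p_{-1}=1, q_{-2}=1, q_{-1}=0), until the denominator exceeds 27:
  i=0: a_0=5, p_0 = 5*1 + 0 = 5, q_0 = 5*0 + 1 = 1.
  i=1: a_1=1, p_1 = 1*5 + 1 = 6, q_1 = 1*1 + 0 = 1.
  i=2: a_2=1, p_2 = 1*6 + 5 = 11, q_2 = 1*1 + 1 = 2.
  i=3: a_3=5, p_3 = 5*11 + 6 = 61, q_3 = 5*2 + 1 = 11.
  i=4: a_4=1, p_4 = 1*61 + 11 = 72, q_4 = 1*11 + 2 = 13.
  i=5: a_5=1, p_5 = 1*72 + 61 = 133, q_5 = 1*13 + 11 = 24.
  i=6: a_6=2, p_6 = 2*133 + 72 = 338, q_6 = 2*24 + 13 = 61.
q_6 = 61 > 27, so the last convergent with denominator <= 27 is p_5/q_5 = 133/24.
The closest fraction with denominator <= 27 is either p_5/q_5 or the intermediate fraction (k*p_5 + p_4)/(k*q_5 + q_4) with the largest k >= 1 whose denominator stays <= 27; these approach x as k grows, and every other convergent or intermediate fraction in range is farther away.
Largest k: floor((27 - q_4)/q_5) = floor((27 - 13)/24) = 0.
Since k = 0, no intermediate fraction beyond p_5/q_5 has denominator <= 27, so the convergent 133/24 is the closest (its error is |338*24 - 133*61|/(61*24) = 1/1464).

133/24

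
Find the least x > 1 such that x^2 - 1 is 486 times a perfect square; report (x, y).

First expand sqrt(486) as a continued fraction. With x_i = (sqrt(486) + m_i)/d_i and (m_0, d_0) = (0, 1): a_0 = floor(sqrt(486)) = 22, since 22^2 = 484 <= 486 < 529 = 23^2.
Iterate m_{i+1} = d_i*a_i - m_i, d_{i+1} = (486 - m_{i+1}^2)/d_i, a_{i+1} = floor((a_0 + m_{i+1})/d_{i+1}):
  m_1 = 1*22 - 0 = 22, d_1 = (486 - 22^2)/1 = 2/1 = 2, a_1 = floor((22 + 22)/2) = 22.
  m_2 = 2*22 - 22 = 22, d_2 = (486 - 22^2)/2 = 2/2 = 1, a_2 = floor((22 + 22)/1) = 44.
  m_3 = 1*44 - 22 = 22, d_3 = (486 - 22^2)/1 = 2/1 = 2: (m_3, d_3) = (m_1, d_1) = (22, 2), so from here the quotients repeat a_1, a_2; the period length is 2.
So sqrt(486) = [22; (22, 44)] with period length k = 2.
k is even, so the fundamental solution of x^2 - 486y^2 = 1 is (p_{k-1}, q_{k-1}) = (p_1, q_1); compute convergents through index 1.
Convergents (p_i = a_i*p_{i-1} + p_{i-2}, q_i = a_i*q_{i-1} + q_{i-2} with p_{-2}=0, p_{-1}=1, q_{-2}=1, q_{-1}=0):
  i=0: a_0=22, p_0 = 22*1 + 0 = 22, q_0 = 22*0 + 1 = 1.
  i=1: a_1=22, p_1 = 22*22 + 1 = 485, q_1 = 22*1 + 0 = 22.
Check: 485^2 - 486*22^2 = 235225 - 235224 = 1, so (x, y) = (485, 22) solves the equation, and by the theorem it is the least positive solution.

(x, y) = (485, 22)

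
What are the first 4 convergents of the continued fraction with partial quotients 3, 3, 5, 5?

3/1, 10/3, 53/16, 275/83

Using the convergent recurrence p_i = a_i*p_{i-1} + p_{i-2}, q_i = a_i*q_{i-1} + q_{i-2} with p_{-2}=0, p_{-1}=1, q_{-2}=1, q_{-1}=0:
  i=0: a_0=3, p_0 = 3*1 + 0 = 3, q_0 = 3*0 + 1 = 1.
  i=1: a_1=3, p_1 = 3*3 + 1 = 10, q_1 = 3*1 + 0 = 3.
  i=2: a_2=5, p_2 = 5*10 + 3 = 53, q_2 = 5*3 + 1 = 16.
  i=3: a_3=5, p_3 = 5*53 + 10 = 275, q_3 = 5*16 + 3 = 83.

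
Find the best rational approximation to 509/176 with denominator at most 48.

Expand x = 509/176 as a continued fraction with the Euclidean algorithm:
  509 = 2*176 + 157, so a_0 = 2.
  176 = 1*157 + 19, so a_1 = 1.
  157 = 8*19 + 5, so a_2 = 8.
  19 = 3*5 + 4, so a_3 = 3.
  5 = 1*4 + 1, so a_4 = 1.
  4 = 4*1 + 0, so a_5 = 4.
so x = [2; 1, 8, 3, 1, 4].
Convergents (p_i = a_i*p_{i-1} + p_{i-2}, q_i = a_i*q_{i-1} + q_{i-2} with p_{-2}=0, p_{-1}=1, q_{-2}=1, q_{-1}=0), until the denominator exceeds 48:
  i=0: a_0=2, p_0 = 2*1 + 0 = 2, q_0 = 2*0 + 1 = 1.
  i=1: a_1=1, p_1 = 1*2 + 1 = 3, q_1 = 1*1 + 0 = 1.
  i=2: a_2=8, p_2 = 8*3 + 2 = 26, q_2 = 8*1 + 1 = 9.
  i=3: a_3=3, p_3 = 3*26 + 3 = 81, q_3 = 3*9 + 1 = 28.
  i=4: a_4=1, p_4 = 1*81 + 26 = 107, q_4 = 1*28 + 9 = 37.
  i=5: a_5=4, p_5 = 4*107 + 81 = 509, q_5 = 4*37 + 28 = 176.
q_5 = 176 > 48, so the last convergent with denominator <= 48 is p_4/q_4 = 107/37.
The closest fraction with denominator <= 48 is either p_4/q_4 or the intermediate fraction (k*p_4 + p_3)/(k*q_4 + q_3) with the largest k >= 1 whose denominator stays <= 48; these approach x as k grows, and every other convergent or intermediate fraction in range is farther away.
Largest k: floor((48 - q_3)/q_4) = floor((48 - 28)/37) = 0.
Since k = 0, no intermediate fraction beyond p_4/q_4 has denominator <= 48, so the convergent 107/37 is the closest (its error is |509*37 - 107*176|/(176*37) = 1/6512).

107/37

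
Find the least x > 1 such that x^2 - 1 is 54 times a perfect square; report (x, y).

(x, y) = (485, 66)

First expand sqrt(54) as a continued fraction. With x_i = (sqrt(54) + m_i)/d_i and (m_0, d_0) = (0, 1): a_0 = floor(sqrt(54)) = 7, since 7^2 = 49 <= 54 < 64 = 8^2.
Iterate m_{i+1} = d_i*a_i - m_i, d_{i+1} = (54 - m_{i+1}^2)/d_i, a_{i+1} = floor((a_0 + m_{i+1})/d_{i+1}):
  m_1 = 1*7 - 0 = 7, d_1 = (54 - 7^2)/1 = 5/1 = 5, a_1 = floor((7 + 7)/5) = 2.
  m_2 = 5*2 - 7 = 3, d_2 = (54 - 3^2)/5 = 45/5 = 9, a_2 = floor((7 + 3)/9) = 1.
  m_3 = 9*1 - 3 = 6, d_3 = (54 - 6^2)/9 = 18/9 = 2, a_3 = floor((7 + 6)/2) = 6.
  m_4 = 2*6 - 6 = 6, d_4 = (54 - 6^2)/2 = 18/2 = 9, a_4 = floor((7 + 6)/9) = 1.
  m_5 = 9*1 - 6 = 3, d_5 = (54 - 3^2)/9 = 45/9 = 5, a_5 = floor((7 + 3)/5) = 2.
  m_6 = 5*2 - 3 = 7, d_6 = (54 - 7^2)/5 = 5/5 = 1, a_6 = floor((7 + 7)/1) = 14.
  m_7 = 1*14 - 7 = 7, d_7 = (54 - 7^2)/1 = 5/1 = 5: (m_7, d_7) = (m_1, d_1) = (7, 5), so from here the quotients repeat a_1, ..., a_6; the period length is 6.
So sqrt(54) = [7; (2, 1, 6, 1, 2, 14)] with period length k = 6.
k is even, so the fundamental solution of x^2 - 54y^2 = 1 is (p_{k-1}, q_{k-1}) = (p_5, q_5); compute convergents through index 5.
Convergents (p_i = a_i*p_{i-1} + p_{i-2}, q_i = a_i*q_{i-1} + q_{i-2} with p_{-2}=0, p_{-1}=1, q_{-2}=1, q_{-1}=0):
  i=0: a_0=7, p_0 = 7*1 + 0 = 7, q_0 = 7*0 + 1 = 1.
  i=1: a_1=2, p_1 = 2*7 + 1 = 15, q_1 = 2*1 + 0 = 2.
  i=2: a_2=1, p_2 = 1*15 + 7 = 22, q_2 = 1*2 + 1 = 3.
  i=3: a_3=6, p_3 = 6*22 + 15 = 147, q_3 = 6*3 + 2 = 20.
  i=4: a_4=1, p_4 = 1*147 + 22 = 169, q_4 = 1*20 + 3 = 23.
  i=5: a_5=2, p_5 = 2*169 + 147 = 485, q_5 = 2*23 + 20 = 66.
Check: 485^2 - 54*66^2 = 235225 - 235224 = 1, so (x, y) = (485, 66) solves the equation, and by the theorem it is the least positive solution.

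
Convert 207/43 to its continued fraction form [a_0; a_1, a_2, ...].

Run the Euclidean algorithm on 207 and 43; the successive quotients are the partial quotients a_0, a_1, ... (each step inverts the fractional part left over by the previous one):
  207 = 4*43 + 35, so a_0 = 4.
  43 = 1*35 + 8, so a_1 = 1.
  35 = 4*8 + 3, so a_2 = 4.
  8 = 2*3 + 2, so a_3 = 2.
  3 = 1*2 + 1, so a_4 = 1.
  2 = 2*1 + 0, so a_5 = 2.
The remainder reaches 0 after 6 divisions, so the expansion has 6 partial quotients, read off in order.

[4; 1, 4, 2, 1, 2]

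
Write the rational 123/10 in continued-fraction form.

[12; 3, 3]

Run the Euclidean algorithm on 123 and 10; the successive quotients are the partial quotients a_0, a_1, ... (each step inverts the fractional part left over by the previous one):
  123 = 12*10 + 3, so a_0 = 12.
  10 = 3*3 + 1, so a_1 = 3.
  3 = 3*1 + 0, so a_2 = 3.
The remainder reaches 0 after 3 divisions, so the expansion has 3 partial quotients, read off in order.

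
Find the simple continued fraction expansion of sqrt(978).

[31; (3, 1, 1, 1, 30, 1, 1, 1, 3, 62)]

Write x_i = (sqrt(978) + m_i)/d_i with (m_0, d_0) = (0, 1). a_0 = floor(sqrt(978)) = 31, since 31^2 = 961 <= 978 < 1024 = 32^2.
Iterate m_{i+1} = d_i*a_i - m_i, d_{i+1} = (978 - m_{i+1}^2)/d_i, a_{i+1} = floor((a_0 + m_{i+1})/d_{i+1}):
  m_1 = 1*31 - 0 = 31, d_1 = (978 - 31^2)/1 = 17/1 = 17, a_1 = floor((31 + 31)/17) = 3.
  m_2 = 17*3 - 31 = 20, d_2 = (978 - 20^2)/17 = 578/17 = 34, a_2 = floor((31 + 20)/34) = 1.
  m_3 = 34*1 - 20 = 14, d_3 = (978 - 14^2)/34 = 782/34 = 23, a_3 = floor((31 + 14)/23) = 1.
  m_4 = 23*1 - 14 = 9, d_4 = (978 - 9^2)/23 = 897/23 = 39, a_4 = floor((31 + 9)/39) = 1.
  m_5 = 39*1 - 9 = 30, d_5 = (978 - 30^2)/39 = 78/39 = 2, a_5 = floor((31 + 30)/2) = 30.
  m_6 = 2*30 - 30 = 30, d_6 = (978 - 30^2)/2 = 78/2 = 39, a_6 = floor((31 + 30)/39) = 1.
  m_7 = 39*1 - 30 = 9, d_7 = (978 - 9^2)/39 = 897/39 = 23, a_7 = floor((31 + 9)/23) = 1.
  m_8 = 23*1 - 9 = 14, d_8 = (978 - 14^2)/23 = 782/23 = 34, a_8 = floor((31 + 14)/34) = 1.
  m_9 = 34*1 - 14 = 20, d_9 = (978 - 20^2)/34 = 578/34 = 17, a_9 = floor((31 + 20)/17) = 3.
  m_10 = 17*3 - 20 = 31, d_10 = (978 - 31^2)/17 = 17/17 = 1, a_10 = floor((31 + 31)/1) = 62.
  m_11 = 1*62 - 31 = 31, d_11 = (978 - 31^2)/1 = 17/1 = 17: (m_11, d_11) = (m_1, d_1) = (31, 17), so from here the quotients repeat a_1, ..., a_10; the period length is 10.
Hence the expansion of sqrt(978) is a_0 = 31 followed by the repeating block 3, 1, 1, 1, 30, 1, 1, 1, 3, 62 (period 10).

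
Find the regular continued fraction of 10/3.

[3; 3]

Run the Euclidean algorithm on 10 and 3; the successive quotients are the partial quotients a_0, a_1, ... (each step inverts the fractional part left over by the previous one):
  10 = 3*3 + 1, so a_0 = 3.
  3 = 3*1 + 0, so a_1 = 3.
The remainder reaches 0 after 2 divisions, so the expansion has 2 partial quotients, read off in order.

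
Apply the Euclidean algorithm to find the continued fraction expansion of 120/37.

[3; 4, 9]

Run the Euclidean algorithm on 120 and 37; the successive quotients are the partial quotients a_0, a_1, ... (each step inverts the fractional part left over by the previous one):
  120 = 3*37 + 9, so a_0 = 3.
  37 = 4*9 + 1, so a_1 = 4.
  9 = 9*1 + 0, so a_2 = 9.
The remainder reaches 0 after 3 divisions, so the expansion has 3 partial quotients, read off in order.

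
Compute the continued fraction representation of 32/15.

[2; 7, 2]

Run the Euclidean algorithm on 32 and 15; the successive quotients are the partial quotients a_0, a_1, ... (each step inverts the fractional part left over by the previous one):
  32 = 2*15 + 2, so a_0 = 2.
  15 = 7*2 + 1, so a_1 = 7.
  2 = 2*1 + 0, so a_2 = 2.
The remainder reaches 0 after 3 divisions, so the expansion has 3 partial quotients, read off in order.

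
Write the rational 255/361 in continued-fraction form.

Run the Euclidean algorithm on 255 and 361; the successive quotients are the partial quotients a_0, a_1, ... (each step inverts the fractional part left over by the previous one):
  255 = 0*361 + 255, so a_0 = 0.
  361 = 1*255 + 106, so a_1 = 1.
  255 = 2*106 + 43, so a_2 = 2.
  106 = 2*43 + 20, so a_3 = 2.
  43 = 2*20 + 3, so a_4 = 2.
  20 = 6*3 + 2, so a_5 = 6.
  3 = 1*2 + 1, so a_6 = 1.
  2 = 2*1 + 0, so a_7 = 2.
The remainder reaches 0 after 8 divisions, so the expansion has 8 partial quotients, read off in order.

[0; 1, 2, 2, 2, 6, 1, 2]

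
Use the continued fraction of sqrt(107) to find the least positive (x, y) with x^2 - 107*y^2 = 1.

First expand sqrt(107) as a continued fraction. With x_i = (sqrt(107) + m_i)/d_i and (m_0, d_0) = (0, 1): a_0 = floor(sqrt(107)) = 10, since 10^2 = 100 <= 107 < 121 = 11^2.
Iterate m_{i+1} = d_i*a_i - m_i, d_{i+1} = (107 - m_{i+1}^2)/d_i, a_{i+1} = floor((a_0 + m_{i+1})/d_{i+1}):
  m_1 = 1*10 - 0 = 10, d_1 = (107 - 10^2)/1 = 7/1 = 7, a_1 = floor((10 + 10)/7) = 2.
  m_2 = 7*2 - 10 = 4, d_2 = (107 - 4^2)/7 = 91/7 = 13, a_2 = floor((10 + 4)/13) = 1.
  m_3 = 13*1 - 4 = 9, d_3 = (107 - 9^2)/13 = 26/13 = 2, a_3 = floor((10 + 9)/2) = 9.
  m_4 = 2*9 - 9 = 9, d_4 = (107 - 9^2)/2 = 26/2 = 13, a_4 = floor((10 + 9)/13) = 1.
  m_5 = 13*1 - 9 = 4, d_5 = (107 - 4^2)/13 = 91/13 = 7, a_5 = floor((10 + 4)/7) = 2.
  m_6 = 7*2 - 4 = 10, d_6 = (107 - 10^2)/7 = 7/7 = 1, a_6 = floor((10 + 10)/1) = 20.
  m_7 = 1*20 - 10 = 10, d_7 = (107 - 10^2)/1 = 7/1 = 7: (m_7, d_7) = (m_1, d_1) = (10, 7), so from here the quotients repeat a_1, ..., a_6; the period length is 6.
So sqrt(107) = [10; (2, 1, 9, 1, 2, 20)] with period length k = 6.
k is even, so the fundamental solution of x^2 - 107y^2 = 1 is (p_{k-1}, q_{k-1}) = (p_5, q_5); compute convergents through index 5.
Convergents (p_i = a_i*p_{i-1} + p_{i-2}, q_i = a_i*q_{i-1} + q_{i-2} with p_{-2}=0, p_{-1}=1, q_{-2}=1, q_{-1}=0):
  i=0: a_0=10, p_0 = 10*1 + 0 = 10, q_0 = 10*0 + 1 = 1.
  i=1: a_1=2, p_1 = 2*10 + 1 = 21, q_1 = 2*1 + 0 = 2.
  i=2: a_2=1, p_2 = 1*21 + 10 = 31, q_2 = 1*2 + 1 = 3.
  i=3: a_3=9, p_3 = 9*31 + 21 = 300, q_3 = 9*3 + 2 = 29.
  i=4: a_4=1, p_4 = 1*300 + 31 = 331, q_4 = 1*29 + 3 = 32.
  i=5: a_5=2, p_5 = 2*331 + 300 = 962, q_5 = 2*32 + 29 = 93.
Check: 962^2 - 107*93^2 = 925444 - 925443 = 1, so (x, y) = (962, 93) solves the equation, and by the theorem it is the least positive solution.

(x, y) = (962, 93)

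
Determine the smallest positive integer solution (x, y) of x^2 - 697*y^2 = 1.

First expand sqrt(697) as a continued fraction. With x_i = (sqrt(697) + m_i)/d_i and (m_0, d_0) = (0, 1): a_0 = floor(sqrt(697)) = 26, since 26^2 = 676 <= 697 < 729 = 27^2.
Iterate m_{i+1} = d_i*a_i - m_i, d_{i+1} = (697 - m_{i+1}^2)/d_i, a_{i+1} = floor((a_0 + m_{i+1})/d_{i+1}):
  m_1 = 1*26 - 0 = 26, d_1 = (697 - 26^2)/1 = 21/1 = 21, a_1 = floor((26 + 26)/21) = 2.
  m_2 = 21*2 - 26 = 16, d_2 = (697 - 16^2)/21 = 441/21 = 21, a_2 = floor((26 + 16)/21) = 2.
  m_3 = 21*2 - 16 = 26, d_3 = (697 - 26^2)/21 = 21/21 = 1, a_3 = floor((26 + 26)/1) = 52.
  m_4 = 1*52 - 26 = 26, d_4 = (697 - 26^2)/1 = 21/1 = 21: (m_4, d_4) = (m_1, d_1) = (26, 21), so from here the quotients repeat a_1, ..., a_3; the period length is 3.
So sqrt(697) = [26; (2, 2, 52)] with period length k = 3.
k is odd, so (p_{k-1}, q_{k-1}) only solves x^2 - 697y^2 = -1 and the fundamental solution of x^2 - 697y^2 = 1 is (p_{2k-1}, q_{2k-1}) = (p_5, q_5); compute convergents through index 5, running through the period twice.
Convergents (p_i = a_i*p_{i-1} + p_{i-2}, q_i = a_i*q_{i-1} + q_{i-2} with p_{-2}=0, p_{-1}=1, q_{-2}=1, q_{-1}=0):
  i=0: a_0=26, p_0 = 26*1 + 0 = 26, q_0 = 26*0 + 1 = 1.
  i=1: a_1=2, p_1 = 2*26 + 1 = 53, q_1 = 2*1 + 0 = 2.
  i=2: a_2=2, p_2 = 2*53 + 26 = 132, q_2 = 2*2 + 1 = 5.
  i=3: a_3=52, p_3 = 52*132 + 53 = 6917, q_3 = 52*5 + 2 = 262.
  i=4: a_4=2, p_4 = 2*6917 + 132 = 13966, q_4 = 2*262 + 5 = 529.
  i=5: a_5=2, p_5 = 2*13966 + 6917 = 34849, q_5 = 2*529 + 262 = 1320.
Indeed p_2^2 - 697*q_2^2 = 17424 - 17425 = -1, not +1.
Check: 34849^2 - 697*1320^2 = 1214452801 - 1214452800 = 1, so (x, y) = (34849, 1320) solves the equation, and by the theorem it is the least positive solution.

(x, y) = (34849, 1320)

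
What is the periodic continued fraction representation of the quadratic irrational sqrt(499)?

Write x_i = (sqrt(499) + m_i)/d_i with (m_0, d_0) = (0, 1). a_0 = floor(sqrt(499)) = 22, since 22^2 = 484 <= 499 < 529 = 23^2.
Iterate m_{i+1} = d_i*a_i - m_i, d_{i+1} = (499 - m_{i+1}^2)/d_i, a_{i+1} = floor((a_0 + m_{i+1})/d_{i+1}):
  m_1 = 1*22 - 0 = 22, d_1 = (499 - 22^2)/1 = 15/1 = 15, a_1 = floor((22 + 22)/15) = 2.
  m_2 = 15*2 - 22 = 8, d_2 = (499 - 8^2)/15 = 435/15 = 29, a_2 = floor((22 + 8)/29) = 1.
  m_3 = 29*1 - 8 = 21, d_3 = (499 - 21^2)/29 = 58/29 = 2, a_3 = floor((22 + 21)/2) = 21.
  m_4 = 2*21 - 21 = 21, d_4 = (499 - 21^2)/2 = 58/2 = 29, a_4 = floor((22 + 21)/29) = 1.
  m_5 = 29*1 - 21 = 8, d_5 = (499 - 8^2)/29 = 435/29 = 15, a_5 = floor((22 + 8)/15) = 2.
  m_6 = 15*2 - 8 = 22, d_6 = (499 - 22^2)/15 = 15/15 = 1, a_6 = floor((22 + 22)/1) = 44.
  m_7 = 1*44 - 22 = 22, d_7 = (499 - 22^2)/1 = 15/1 = 15: (m_7, d_7) = (m_1, d_1) = (22, 15), so from here the quotients repeat a_1, ..., a_6; the period length is 6.
Hence the expansion of sqrt(499) is a_0 = 22 followed by the repeating block 2, 1, 21, 1, 2, 44 (period 6).

[22; (2, 1, 21, 1, 2, 44)]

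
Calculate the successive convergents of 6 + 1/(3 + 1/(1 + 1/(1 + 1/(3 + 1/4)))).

Using the convergent recurrence p_i = a_i*p_{i-1} + p_{i-2}, q_i = a_i*q_{i-1} + q_{i-2} with p_{-2}=0, p_{-1}=1, q_{-2}=1, q_{-1}=0:
  i=0: a_0=6, p_0 = 6*1 + 0 = 6, q_0 = 6*0 + 1 = 1.
  i=1: a_1=3, p_1 = 3*6 + 1 = 19, q_1 = 3*1 + 0 = 3.
  i=2: a_2=1, p_2 = 1*19 + 6 = 25, q_2 = 1*3 + 1 = 4.
  i=3: a_3=1, p_3 = 1*25 + 19 = 44, q_3 = 1*4 + 3 = 7.
  i=4: a_4=3, p_4 = 3*44 + 25 = 157, q_4 = 3*7 + 4 = 25.
  i=5: a_5=4, p_5 = 4*157 + 44 = 672, q_5 = 4*25 + 7 = 107.

6/1, 19/3, 25/4, 44/7, 157/25, 672/107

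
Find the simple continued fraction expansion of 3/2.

Run the Euclidean algorithm on 3 and 2; the successive quotients are the partial quotients a_0, a_1, ... (each step inverts the fractional part left over by the previous one):
  3 = 1*2 + 1, so a_0 = 1.
  2 = 2*1 + 0, so a_1 = 2.
The remainder reaches 0 after 2 divisions, so the expansion has 2 partial quotients, read off in order.

[1; 2]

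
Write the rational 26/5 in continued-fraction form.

[5; 5]

Run the Euclidean algorithm on 26 and 5; the successive quotients are the partial quotients a_0, a_1, ... (each step inverts the fractional part left over by the previous one):
  26 = 5*5 + 1, so a_0 = 5.
  5 = 5*1 + 0, so a_1 = 5.
The remainder reaches 0 after 2 divisions, so the expansion has 2 partial quotients, read off in order.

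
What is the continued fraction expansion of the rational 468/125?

Run the Euclidean algorithm on 468 and 125; the successive quotients are the partial quotients a_0, a_1, ... (each step inverts the fractional part left over by the previous one):
  468 = 3*125 + 93, so a_0 = 3.
  125 = 1*93 + 32, so a_1 = 1.
  93 = 2*32 + 29, so a_2 = 2.
  32 = 1*29 + 3, so a_3 = 1.
  29 = 9*3 + 2, so a_4 = 9.
  3 = 1*2 + 1, so a_5 = 1.
  2 = 2*1 + 0, so a_6 = 2.
The remainder reaches 0 after 7 divisions, so the expansion has 7 partial quotients, read off in order.

[3; 1, 2, 1, 9, 1, 2]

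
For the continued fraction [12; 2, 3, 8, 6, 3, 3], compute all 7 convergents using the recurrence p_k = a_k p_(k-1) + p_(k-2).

12/1, 25/2, 87/7, 721/58, 4413/355, 13960/1123, 46293/3724

Using the convergent recurrence p_i = a_i*p_{i-1} + p_{i-2}, q_i = a_i*q_{i-1} + q_{i-2} with p_{-2}=0, p_{-1}=1, q_{-2}=1, q_{-1}=0:
  i=0: a_0=12, p_0 = 12*1 + 0 = 12, q_0 = 12*0 + 1 = 1.
  i=1: a_1=2, p_1 = 2*12 + 1 = 25, q_1 = 2*1 + 0 = 2.
  i=2: a_2=3, p_2 = 3*25 + 12 = 87, q_2 = 3*2 + 1 = 7.
  i=3: a_3=8, p_3 = 8*87 + 25 = 721, q_3 = 8*7 + 2 = 58.
  i=4: a_4=6, p_4 = 6*721 + 87 = 4413, q_4 = 6*58 + 7 = 355.
  i=5: a_5=3, p_5 = 3*4413 + 721 = 13960, q_5 = 3*355 + 58 = 1123.
  i=6: a_6=3, p_6 = 3*13960 + 4413 = 46293, q_6 = 3*1123 + 355 = 3724.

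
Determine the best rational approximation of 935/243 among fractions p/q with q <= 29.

Expand x = 935/243 as a continued fraction with the Euclidean algorithm:
  935 = 3*243 + 206, so a_0 = 3.
  243 = 1*206 + 37, so a_1 = 1.
  206 = 5*37 + 21, so a_2 = 5.
  37 = 1*21 + 16, so a_3 = 1.
  21 = 1*16 + 5, so a_4 = 1.
  16 = 3*5 + 1, so a_5 = 3.
  5 = 5*1 + 0, so a_6 = 5.
so x = [3; 1, 5, 1, 1, 3, 5].
Convergents (p_i = a_i*p_{i-1} + p_{i-2}, q_i = a_i*q_{i-1} + q_{i-2} with p_{-2}=0, p_{-1}=1, q_{-2}=1, q_{-1}=0), until the denominator exceeds 29:
  i=0: a_0=3, p_0 = 3*1 + 0 = 3, q_0 = 3*0 + 1 = 1.
  i=1: a_1=1, p_1 = 1*3 + 1 = 4, q_1 = 1*1 + 0 = 1.
  i=2: a_2=5, p_2 = 5*4 + 3 = 23, q_2 = 5*1 + 1 = 6.
  i=3: a_3=1, p_3 = 1*23 + 4 = 27, q_3 = 1*6 + 1 = 7.
  i=4: a_4=1, p_4 = 1*27 + 23 = 50, q_4 = 1*7 + 6 = 13.
  i=5: a_5=3, p_5 = 3*50 + 27 = 177, q_5 = 3*13 + 7 = 46.
q_5 = 46 > 29, so the last convergent with denominator <= 29 is p_4/q_4 = 50/13.
The closest fraction with denominator <= 29 is either p_4/q_4 or the intermediate fraction (k*p_4 + p_3)/(k*q_4 + q_3) with the largest k >= 1 whose denominator stays <= 29; these approach x as k grows, and every other convergent or intermediate fraction in range is farther away.
Largest k: floor((29 - q_3)/q_4) = floor((29 - 7)/13) = 1.
That gives (1*50 + 27)/(1*13 + 7) = 77/20.
Compare the errors: |x - 50/13| = |935*13 - 50*243|/(243*13) = 5/3159, and |x - 77/20| = |935*20 - 77*243|/(243*20) = 11/4860.
Cross-multiplying, 5*4860 = 24300 < 34749 = 11*3159, so 5/3159 is smaller: the convergent 50/13 is closer to x than 77/20.

50/13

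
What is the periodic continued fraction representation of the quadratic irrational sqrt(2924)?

[54; (13, 1, 1, 26, 1, 1, 13, 108)]

Write x_i = (sqrt(2924) + m_i)/d_i with (m_0, d_0) = (0, 1). a_0 = floor(sqrt(2924)) = 54, since 54^2 = 2916 <= 2924 < 3025 = 55^2.
Iterate m_{i+1} = d_i*a_i - m_i, d_{i+1} = (2924 - m_{i+1}^2)/d_i, a_{i+1} = floor((a_0 + m_{i+1})/d_{i+1}):
  m_1 = 1*54 - 0 = 54, d_1 = (2924 - 54^2)/1 = 8/1 = 8, a_1 = floor((54 + 54)/8) = 13.
  m_2 = 8*13 - 54 = 50, d_2 = (2924 - 50^2)/8 = 424/8 = 53, a_2 = floor((54 + 50)/53) = 1.
  m_3 = 53*1 - 50 = 3, d_3 = (2924 - 3^2)/53 = 2915/53 = 55, a_3 = floor((54 + 3)/55) = 1.
  m_4 = 55*1 - 3 = 52, d_4 = (2924 - 52^2)/55 = 220/55 = 4, a_4 = floor((54 + 52)/4) = 26.
  m_5 = 4*26 - 52 = 52, d_5 = (2924 - 52^2)/4 = 220/4 = 55, a_5 = floor((54 + 52)/55) = 1.
  m_6 = 55*1 - 52 = 3, d_6 = (2924 - 3^2)/55 = 2915/55 = 53, a_6 = floor((54 + 3)/53) = 1.
  m_7 = 53*1 - 3 = 50, d_7 = (2924 - 50^2)/53 = 424/53 = 8, a_7 = floor((54 + 50)/8) = 13.
  m_8 = 8*13 - 50 = 54, d_8 = (2924 - 54^2)/8 = 8/8 = 1, a_8 = floor((54 + 54)/1) = 108.
  m_9 = 1*108 - 54 = 54, d_9 = (2924 - 54^2)/1 = 8/1 = 8: (m_9, d_9) = (m_1, d_1) = (54, 8), so from here the quotients repeat a_1, ..., a_8; the period length is 8.
Hence the expansion of sqrt(2924) is a_0 = 54 followed by the repeating block 13, 1, 1, 26, 1, 1, 13, 108 (period 8).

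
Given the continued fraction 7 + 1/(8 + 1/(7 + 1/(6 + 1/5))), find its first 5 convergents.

Using the convergent recurrence p_i = a_i*p_{i-1} + p_{i-2}, q_i = a_i*q_{i-1} + q_{i-2} with p_{-2}=0, p_{-1}=1, q_{-2}=1, q_{-1}=0:
  i=0: a_0=7, p_0 = 7*1 + 0 = 7, q_0 = 7*0 + 1 = 1.
  i=1: a_1=8, p_1 = 8*7 + 1 = 57, q_1 = 8*1 + 0 = 8.
  i=2: a_2=7, p_2 = 7*57 + 7 = 406, q_2 = 7*8 + 1 = 57.
  i=3: a_3=6, p_3 = 6*406 + 57 = 2493, q_3 = 6*57 + 8 = 350.
  i=4: a_4=5, p_4 = 5*2493 + 406 = 12871, q_4 = 5*350 + 57 = 1807.

7/1, 57/8, 406/57, 2493/350, 12871/1807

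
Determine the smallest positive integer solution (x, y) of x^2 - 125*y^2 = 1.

(x, y) = (930249, 83204)

First expand sqrt(125) as a continued fraction. With x_i = (sqrt(125) + m_i)/d_i and (m_0, d_0) = (0, 1): a_0 = floor(sqrt(125)) = 11, since 11^2 = 121 <= 125 < 144 = 12^2.
Iterate m_{i+1} = d_i*a_i - m_i, d_{i+1} = (125 - m_{i+1}^2)/d_i, a_{i+1} = floor((a_0 + m_{i+1})/d_{i+1}):
  m_1 = 1*11 - 0 = 11, d_1 = (125 - 11^2)/1 = 4/1 = 4, a_1 = floor((11 + 11)/4) = 5.
  m_2 = 4*5 - 11 = 9, d_2 = (125 - 9^2)/4 = 44/4 = 11, a_2 = floor((11 + 9)/11) = 1.
  m_3 = 11*1 - 9 = 2, d_3 = (125 - 2^2)/11 = 121/11 = 11, a_3 = floor((11 + 2)/11) = 1.
  m_4 = 11*1 - 2 = 9, d_4 = (125 - 9^2)/11 = 44/11 = 4, a_4 = floor((11 + 9)/4) = 5.
  m_5 = 4*5 - 9 = 11, d_5 = (125 - 11^2)/4 = 4/4 = 1, a_5 = floor((11 + 11)/1) = 22.
  m_6 = 1*22 - 11 = 11, d_6 = (125 - 11^2)/1 = 4/1 = 4: (m_6, d_6) = (m_1, d_1) = (11, 4), so from here the quotients repeat a_1, ..., a_5; the period length is 5.
So sqrt(125) = [11; (5, 1, 1, 5, 22)] with period length k = 5.
k is odd, so (p_{k-1}, q_{k-1}) only solves x^2 - 125y^2 = -1 and the fundamental solution of x^2 - 125y^2 = 1 is (p_{2k-1}, q_{2k-1}) = (p_9, q_9); compute convergents through index 9, running through the period twice.
Convergents (p_i = a_i*p_{i-1} + p_{i-2}, q_i = a_i*q_{i-1} + q_{i-2} with p_{-2}=0, p_{-1}=1, q_{-2}=1, q_{-1}=0):
  i=0: a_0=11, p_0 = 11*1 + 0 = 11, q_0 = 11*0 + 1 = 1.
  i=1: a_1=5, p_1 = 5*11 + 1 = 56, q_1 = 5*1 + 0 = 5.
  i=2: a_2=1, p_2 = 1*56 + 11 = 67, q_2 = 1*5 + 1 = 6.
  i=3: a_3=1, p_3 = 1*67 + 56 = 123, q_3 = 1*6 + 5 = 11.
  i=4: a_4=5, p_4 = 5*123 + 67 = 682, q_4 = 5*11 + 6 = 61.
  i=5: a_5=22, p_5 = 22*682 + 123 = 15127, q_5 = 22*61 + 11 = 1353.
  i=6: a_6=5, p_6 = 5*15127 + 682 = 76317, q_6 = 5*1353 + 61 = 6826.
  i=7: a_7=1, p_7 = 1*76317 + 15127 = 91444, q_7 = 1*6826 + 1353 = 8179.
  i=8: a_8=1, p_8 = 1*91444 + 76317 = 167761, q_8 = 1*8179 + 6826 = 15005.
  i=9: a_9=5, p_9 = 5*167761 + 91444 = 930249, q_9 = 5*15005 + 8179 = 83204.
Indeed p_4^2 - 125*q_4^2 = 465124 - 465125 = -1, not +1.
Check: 930249^2 - 125*83204^2 = 865363202001 - 865363202000 = 1, so (x, y) = (930249, 83204) solves the equation, and by the theorem it is the least positive solution.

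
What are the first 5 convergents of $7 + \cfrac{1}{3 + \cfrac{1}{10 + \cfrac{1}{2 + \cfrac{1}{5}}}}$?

7/1, 22/3, 227/31, 476/65, 2607/356

Using the convergent recurrence p_i = a_i*p_{i-1} + p_{i-2}, q_i = a_i*q_{i-1} + q_{i-2} with p_{-2}=0, p_{-1}=1, q_{-2}=1, q_{-1}=0:
  i=0: a_0=7, p_0 = 7*1 + 0 = 7, q_0 = 7*0 + 1 = 1.
  i=1: a_1=3, p_1 = 3*7 + 1 = 22, q_1 = 3*1 + 0 = 3.
  i=2: a_2=10, p_2 = 10*22 + 7 = 227, q_2 = 10*3 + 1 = 31.
  i=3: a_3=2, p_3 = 2*227 + 22 = 476, q_3 = 2*31 + 3 = 65.
  i=4: a_4=5, p_4 = 5*476 + 227 = 2607, q_4 = 5*65 + 31 = 356.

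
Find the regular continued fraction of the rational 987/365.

[2; 1, 2, 2, 1, 1, 1, 2, 1, 3]

Run the Euclidean algorithm on 987 and 365; the successive quotients are the partial quotients a_0, a_1, ... (each step inverts the fractional part left over by the previous one):
  987 = 2*365 + 257, so a_0 = 2.
  365 = 1*257 + 108, so a_1 = 1.
  257 = 2*108 + 41, so a_2 = 2.
  108 = 2*41 + 26, so a_3 = 2.
  41 = 1*26 + 15, so a_4 = 1.
  26 = 1*15 + 11, so a_5 = 1.
  15 = 1*11 + 4, so a_6 = 1.
  11 = 2*4 + 3, so a_7 = 2.
  4 = 1*3 + 1, so a_8 = 1.
  3 = 3*1 + 0, so a_9 = 3.
The remainder reaches 0 after 10 divisions, so the expansion has 10 partial quotients, read off in order.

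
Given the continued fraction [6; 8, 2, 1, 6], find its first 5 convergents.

6/1, 49/8, 104/17, 153/25, 1022/167

Using the convergent recurrence p_i = a_i*p_{i-1} + p_{i-2}, q_i = a_i*q_{i-1} + q_{i-2} with p_{-2}=0, p_{-1}=1, q_{-2}=1, q_{-1}=0:
  i=0: a_0=6, p_0 = 6*1 + 0 = 6, q_0 = 6*0 + 1 = 1.
  i=1: a_1=8, p_1 = 8*6 + 1 = 49, q_1 = 8*1 + 0 = 8.
  i=2: a_2=2, p_2 = 2*49 + 6 = 104, q_2 = 2*8 + 1 = 17.
  i=3: a_3=1, p_3 = 1*104 + 49 = 153, q_3 = 1*17 + 8 = 25.
  i=4: a_4=6, p_4 = 6*153 + 104 = 1022, q_4 = 6*25 + 17 = 167.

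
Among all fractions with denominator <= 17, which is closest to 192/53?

Expand x = 192/53 as a continued fraction with the Euclidean algorithm:
  192 = 3*53 + 33, so a_0 = 3.
  53 = 1*33 + 20, so a_1 = 1.
  33 = 1*20 + 13, so a_2 = 1.
  20 = 1*13 + 7, so a_3 = 1.
  13 = 1*7 + 6, so a_4 = 1.
  7 = 1*6 + 1, so a_5 = 1.
  6 = 6*1 + 0, so a_6 = 6.
so x = [3; 1, 1, 1, 1, 1, 6].
Convergents (p_i = a_i*p_{i-1} + p_{i-2}, q_i = a_i*q_{i-1} + q_{i-2} with p_{-2}=0, p_{-1}=1, q_{-2}=1, q_{-1}=0), until the denominator exceeds 17:
  i=0: a_0=3, p_0 = 3*1 + 0 = 3, q_0 = 3*0 + 1 = 1.
  i=1: a_1=1, p_1 = 1*3 + 1 = 4, q_1 = 1*1 + 0 = 1.
  i=2: a_2=1, p_2 = 1*4 + 3 = 7, q_2 = 1*1 + 1 = 2.
  i=3: a_3=1, p_3 = 1*7 + 4 = 11, q_3 = 1*2 + 1 = 3.
  i=4: a_4=1, p_4 = 1*11 + 7 = 18, q_4 = 1*3 + 2 = 5.
  i=5: a_5=1, p_5 = 1*18 + 11 = 29, q_5 = 1*5 + 3 = 8.
  i=6: a_6=6, p_6 = 6*29 + 18 = 192, q_6 = 6*8 + 5 = 53.
q_6 = 53 > 17, so the last convergent with denominator <= 17 is p_5/q_5 = 29/8.
The closest fraction with denominator <= 17 is either p_5/q_5 or the intermediate fraction (k*p_5 + p_4)/(k*q_5 + q_4) with the largest k >= 1 whose denominator stays <= 17; these approach x as k grows, and every other convergent or intermediate fraction in range is farther away.
Largest k: floor((17 - q_4)/q_5) = floor((17 - 5)/8) = 1.
That gives (1*29 + 18)/(1*8 + 5) = 47/13.
Compare the errors: |x - 29/8| = |192*8 - 29*53|/(53*8) = 1/424, and |x - 47/13| = |192*13 - 47*53|/(53*13) = 5/689.
Cross-multiplying, 1*689 = 689 < 2120 = 5*424, so 1/424 is smaller: the convergent 29/8 is closer to x than 47/13.

29/8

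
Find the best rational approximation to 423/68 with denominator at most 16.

56/9

Expand x = 423/68 as a continued fraction with the Euclidean algorithm:
  423 = 6*68 + 15, so a_0 = 6.
  68 = 4*15 + 8, so a_1 = 4.
  15 = 1*8 + 7, so a_2 = 1.
  8 = 1*7 + 1, so a_3 = 1.
  7 = 7*1 + 0, so a_4 = 7.
so x = [6; 4, 1, 1, 7].
Convergents (p_i = a_i*p_{i-1} + p_{i-2}, q_i = a_i*q_{i-1} + q_{i-2} with p_{-2}=0, p_{-1}=1, q_{-2}=1, q_{-1}=0), until the denominator exceeds 16:
  i=0: a_0=6, p_0 = 6*1 + 0 = 6, q_0 = 6*0 + 1 = 1.
  i=1: a_1=4, p_1 = 4*6 + 1 = 25, q_1 = 4*1 + 0 = 4.
  i=2: a_2=1, p_2 = 1*25 + 6 = 31, q_2 = 1*4 + 1 = 5.
  i=3: a_3=1, p_3 = 1*31 + 25 = 56, q_3 = 1*5 + 4 = 9.
  i=4: a_4=7, p_4 = 7*56 + 31 = 423, q_4 = 7*9 + 5 = 68.
q_4 = 68 > 16, so the last convergent with denominator <= 16 is p_3/q_3 = 56/9.
The closest fraction with denominator <= 16 is either p_3/q_3 or the intermediate fraction (k*p_3 + p_2)/(k*q_3 + q_2) with the largest k >= 1 whose denominator stays <= 16; these approach x as k grows, and every other convergent or intermediate fraction in range is farther away.
Largest k: floor((16 - q_2)/q_3) = floor((16 - 5)/9) = 1.
That gives (1*56 + 31)/(1*9 + 5) = 87/14.
Compare the errors: |x - 56/9| = |423*9 - 56*68|/(68*9) = 1/612, and |x - 87/14| = |423*14 - 87*68|/(68*14) = 6/952.
Cross-multiplying, 1*952 = 952 < 3672 = 6*612, so 1/612 is smaller: the convergent 56/9 is closer to x than 87/14.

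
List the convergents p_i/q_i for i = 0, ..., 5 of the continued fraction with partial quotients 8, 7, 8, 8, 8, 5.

Using the convergent recurrence p_i = a_i*p_{i-1} + p_{i-2}, q_i = a_i*q_{i-1} + q_{i-2} with p_{-2}=0, p_{-1}=1, q_{-2}=1, q_{-1}=0:
  i=0: a_0=8, p_0 = 8*1 + 0 = 8, q_0 = 8*0 + 1 = 1.
  i=1: a_1=7, p_1 = 7*8 + 1 = 57, q_1 = 7*1 + 0 = 7.
  i=2: a_2=8, p_2 = 8*57 + 8 = 464, q_2 = 8*7 + 1 = 57.
  i=3: a_3=8, p_3 = 8*464 + 57 = 3769, q_3 = 8*57 + 7 = 463.
  i=4: a_4=8, p_4 = 8*3769 + 464 = 30616, q_4 = 8*463 + 57 = 3761.
  i=5: a_5=5, p_5 = 5*30616 + 3769 = 156849, q_5 = 5*3761 + 463 = 19268.

8/1, 57/7, 464/57, 3769/463, 30616/3761, 156849/19268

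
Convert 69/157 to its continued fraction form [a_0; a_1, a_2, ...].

Run the Euclidean algorithm on 69 and 157; the successive quotients are the partial quotients a_0, a_1, ... (each step inverts the fractional part left over by the previous one):
  69 = 0*157 + 69, so a_0 = 0.
  157 = 2*69 + 19, so a_1 = 2.
  69 = 3*19 + 12, so a_2 = 3.
  19 = 1*12 + 7, so a_3 = 1.
  12 = 1*7 + 5, so a_4 = 1.
  7 = 1*5 + 2, so a_5 = 1.
  5 = 2*2 + 1, so a_6 = 2.
  2 = 2*1 + 0, so a_7 = 2.
The remainder reaches 0 after 8 divisions, so the expansion has 8 partial quotients, read off in order.

[0; 2, 3, 1, 1, 1, 2, 2]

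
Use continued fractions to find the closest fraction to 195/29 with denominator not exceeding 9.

47/7

Expand x = 195/29 as a continued fraction with the Euclidean algorithm:
  195 = 6*29 + 21, so a_0 = 6.
  29 = 1*21 + 8, so a_1 = 1.
  21 = 2*8 + 5, so a_2 = 2.
  8 = 1*5 + 3, so a_3 = 1.
  5 = 1*3 + 2, so a_4 = 1.
  3 = 1*2 + 1, so a_5 = 1.
  2 = 2*1 + 0, so a_6 = 2.
so x = [6; 1, 2, 1, 1, 1, 2].
Convergents (p_i = a_i*p_{i-1} + p_{i-2}, q_i = a_i*q_{i-1} + q_{i-2} with p_{-2}=0, p_{-1}=1, q_{-2}=1, q_{-1}=0), until the denominator exceeds 9:
  i=0: a_0=6, p_0 = 6*1 + 0 = 6, q_0 = 6*0 + 1 = 1.
  i=1: a_1=1, p_1 = 1*6 + 1 = 7, q_1 = 1*1 + 0 = 1.
  i=2: a_2=2, p_2 = 2*7 + 6 = 20, q_2 = 2*1 + 1 = 3.
  i=3: a_3=1, p_3 = 1*20 + 7 = 27, q_3 = 1*3 + 1 = 4.
  i=4: a_4=1, p_4 = 1*27 + 20 = 47, q_4 = 1*4 + 3 = 7.
  i=5: a_5=1, p_5 = 1*47 + 27 = 74, q_5 = 1*7 + 4 = 11.
q_5 = 11 > 9, so the last convergent with denominator <= 9 is p_4/q_4 = 47/7.
The closest fraction with denominator <= 9 is either p_4/q_4 or the intermediate fraction (k*p_4 + p_3)/(k*q_4 + q_3) with the largest k >= 1 whose denominator stays <= 9; these approach x as k grows, and every other convergent or intermediate fraction in range is farther away.
Largest k: floor((9 - q_3)/q_4) = floor((9 - 4)/7) = 0.
Since k = 0, no intermediate fraction beyond p_4/q_4 has denominator <= 9, so the convergent 47/7 is the closest (its error is |195*7 - 47*29|/(29*7) = 2/203).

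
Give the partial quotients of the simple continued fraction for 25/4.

Run the Euclidean algorithm on 25 and 4; the successive quotients are the partial quotients a_0, a_1, ... (each step inverts the fractional part left over by the previous one):
  25 = 6*4 + 1, so a_0 = 6.
  4 = 4*1 + 0, so a_1 = 4.
The remainder reaches 0 after 2 divisions, so the expansion has 2 partial quotients, read off in order.

[6; 4]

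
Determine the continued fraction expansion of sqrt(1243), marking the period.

[35; (3, 1, 9, 3, 9, 1, 3, 70)]

Write x_i = (sqrt(1243) + m_i)/d_i with (m_0, d_0) = (0, 1). a_0 = floor(sqrt(1243)) = 35, since 35^2 = 1225 <= 1243 < 1296 = 36^2.
Iterate m_{i+1} = d_i*a_i - m_i, d_{i+1} = (1243 - m_{i+1}^2)/d_i, a_{i+1} = floor((a_0 + m_{i+1})/d_{i+1}):
  m_1 = 1*35 - 0 = 35, d_1 = (1243 - 35^2)/1 = 18/1 = 18, a_1 = floor((35 + 35)/18) = 3.
  m_2 = 18*3 - 35 = 19, d_2 = (1243 - 19^2)/18 = 882/18 = 49, a_2 = floor((35 + 19)/49) = 1.
  m_3 = 49*1 - 19 = 30, d_3 = (1243 - 30^2)/49 = 343/49 = 7, a_3 = floor((35 + 30)/7) = 9.
  m_4 = 7*9 - 30 = 33, d_4 = (1243 - 33^2)/7 = 154/7 = 22, a_4 = floor((35 + 33)/22) = 3.
  m_5 = 22*3 - 33 = 33, d_5 = (1243 - 33^2)/22 = 154/22 = 7, a_5 = floor((35 + 33)/7) = 9.
  m_6 = 7*9 - 33 = 30, d_6 = (1243 - 30^2)/7 = 343/7 = 49, a_6 = floor((35 + 30)/49) = 1.
  m_7 = 49*1 - 30 = 19, d_7 = (1243 - 19^2)/49 = 882/49 = 18, a_7 = floor((35 + 19)/18) = 3.
  m_8 = 18*3 - 19 = 35, d_8 = (1243 - 35^2)/18 = 18/18 = 1, a_8 = floor((35 + 35)/1) = 70.
  m_9 = 1*70 - 35 = 35, d_9 = (1243 - 35^2)/1 = 18/1 = 18: (m_9, d_9) = (m_1, d_1) = (35, 18), so from here the quotients repeat a_1, ..., a_8; the period length is 8.
Hence the expansion of sqrt(1243) is a_0 = 35 followed by the repeating block 3, 1, 9, 3, 9, 1, 3, 70 (period 8).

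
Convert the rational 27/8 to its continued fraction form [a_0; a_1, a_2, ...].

Run the Euclidean algorithm on 27 and 8; the successive quotients are the partial quotients a_0, a_1, ... (each step inverts the fractional part left over by the previous one):
  27 = 3*8 + 3, so a_0 = 3.
  8 = 2*3 + 2, so a_1 = 2.
  3 = 1*2 + 1, so a_2 = 1.
  2 = 2*1 + 0, so a_3 = 2.
The remainder reaches 0 after 4 divisions, so the expansion has 4 partial quotients, read off in order.

[3; 2, 1, 2]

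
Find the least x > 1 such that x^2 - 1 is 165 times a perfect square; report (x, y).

First expand sqrt(165) as a continued fraction. With x_i = (sqrt(165) + m_i)/d_i and (m_0, d_0) = (0, 1): a_0 = floor(sqrt(165)) = 12, since 12^2 = 144 <= 165 < 169 = 13^2.
Iterate m_{i+1} = d_i*a_i - m_i, d_{i+1} = (165 - m_{i+1}^2)/d_i, a_{i+1} = floor((a_0 + m_{i+1})/d_{i+1}):
  m_1 = 1*12 - 0 = 12, d_1 = (165 - 12^2)/1 = 21/1 = 21, a_1 = floor((12 + 12)/21) = 1.
  m_2 = 21*1 - 12 = 9, d_2 = (165 - 9^2)/21 = 84/21 = 4, a_2 = floor((12 + 9)/4) = 5.
  m_3 = 4*5 - 9 = 11, d_3 = (165 - 11^2)/4 = 44/4 = 11, a_3 = floor((12 + 11)/11) = 2.
  m_4 = 11*2 - 11 = 11, d_4 = (165 - 11^2)/11 = 44/11 = 4, a_4 = floor((12 + 11)/4) = 5.
  m_5 = 4*5 - 11 = 9, d_5 = (165 - 9^2)/4 = 84/4 = 21, a_5 = floor((12 + 9)/21) = 1.
  m_6 = 21*1 - 9 = 12, d_6 = (165 - 12^2)/21 = 21/21 = 1, a_6 = floor((12 + 12)/1) = 24.
  m_7 = 1*24 - 12 = 12, d_7 = (165 - 12^2)/1 = 21/1 = 21: (m_7, d_7) = (m_1, d_1) = (12, 21), so from here the quotients repeat a_1, ..., a_6; the period length is 6.
So sqrt(165) = [12; (1, 5, 2, 5, 1, 24)] with period length k = 6.
k is even, so the fundamental solution of x^2 - 165y^2 = 1 is (p_{k-1}, q_{k-1}) = (p_5, q_5); compute convergents through index 5.
Convergents (p_i = a_i*p_{i-1} + p_{i-2}, q_i = a_i*q_{i-1} + q_{i-2} with p_{-2}=0, p_{-1}=1, q_{-2}=1, q_{-1}=0):
  i=0: a_0=12, p_0 = 12*1 + 0 = 12, q_0 = 12*0 + 1 = 1.
  i=1: a_1=1, p_1 = 1*12 + 1 = 13, q_1 = 1*1 + 0 = 1.
  i=2: a_2=5, p_2 = 5*13 + 12 = 77, q_2 = 5*1 + 1 = 6.
  i=3: a_3=2, p_3 = 2*77 + 13 = 167, q_3 = 2*6 + 1 = 13.
  i=4: a_4=5, p_4 = 5*167 + 77 = 912, q_4 = 5*13 + 6 = 71.
  i=5: a_5=1, p_5 = 1*912 + 167 = 1079, q_5 = 1*71 + 13 = 84.
Check: 1079^2 - 165*84^2 = 1164241 - 1164240 = 1, so (x, y) = (1079, 84) solves the equation, and by the theorem it is the least positive solution.

(x, y) = (1079, 84)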